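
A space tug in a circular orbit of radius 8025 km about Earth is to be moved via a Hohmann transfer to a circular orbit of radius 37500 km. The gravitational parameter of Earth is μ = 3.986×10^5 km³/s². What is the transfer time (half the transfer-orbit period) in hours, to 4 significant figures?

The Hohmann ellipse has a_t = (r₁ + r₂)/2 = 22762.5 km.
Transfer time t = π√(a_t³/μ) = π√((22762.5)³ / 3.986×10^5) = 17090 s.
Converting: 17090 s ÷ 3600 s/hour = 4.747 hours.

t = 4.747 hours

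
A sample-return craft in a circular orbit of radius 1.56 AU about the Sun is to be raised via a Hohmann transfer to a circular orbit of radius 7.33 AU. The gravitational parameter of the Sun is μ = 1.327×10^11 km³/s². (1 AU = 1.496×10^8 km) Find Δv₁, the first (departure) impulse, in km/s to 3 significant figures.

In km: r₁ = 1.56 × 1.496×10^8 = 2.33376×10^8 km; r₂ = 7.33 × 1.496×10^8 = 1.096568×10^9 km.
Semi-major axis of the transfer orbit: a_t = (2.33376×10^8 + 1.096568×10^9)/2 = 6.64972×10^8 km.
Circular speed at r = 2.33376×10^8 km: v_c = √(μ/r) = 23.8456 km/s.
Transfer-orbit speed at the same r (vis-viva, a = a_t): v_t = √[μ(2/r − 1/a_t)] = 30.6213 km/s.
Δv₁ = |v_t − v_c| = |30.6213 − 23.8456| = 6.776 km/s.

Δv₁ = 6.78 km/s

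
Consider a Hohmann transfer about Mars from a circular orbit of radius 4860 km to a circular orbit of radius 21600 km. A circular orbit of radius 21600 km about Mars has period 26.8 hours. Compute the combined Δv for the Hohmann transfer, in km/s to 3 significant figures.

From Kepler's third law T² = 4π²r³/μ at r = 21600 km, T = 26.8 hours = 26.8 × 3600 s = 96480 s: μ = 4π²r³/T² = 42741.2 km³/s².
Semi-major axis of the transfer orbit: a_t = (4860 + 21600)/2 = 13230 km.
At r₁ the circular-orbit speed is v₁ = √(μ/r₁) = 2.9655 km/s.
Transfer-orbit speed at r₁ (v² = μ(2/r − 1/a)): v_p = √[μ(2/r₁ − 1/a_t)] = 3.7892 km/s.
First burn Δv₁ = |v_p − v₁| = 0.8237 km/s.
At r₂, v₂ = √(μ/r₂) = 1.4067 km/s.
Transfer-orbit speed at r₂: v_a = √[μ(2/r₂ − 1/a_t)] = 0.85258 km/s.
Second burn Δv₂ = |v₂ − v_a| = 0.5541 km/s.
Δv = Δv₁ + Δv₂ = 0.8237 + 0.5541 = 1.378 km/s.

Δv = 1.38 km/s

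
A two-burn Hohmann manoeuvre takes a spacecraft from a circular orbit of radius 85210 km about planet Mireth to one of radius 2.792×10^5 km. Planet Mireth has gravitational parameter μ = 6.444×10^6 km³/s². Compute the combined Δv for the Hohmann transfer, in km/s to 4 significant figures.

Δv = 3.587 km/s

Semi-major axis of the transfer orbit: a_t = (85210 + 2.792×10^5)/2 = 1.82205×10^5 km.
At r₁ the circular-orbit speed is v₁ = √(μ/r₁) = 8.69626 km/s.
Transfer-orbit speed at r₁ (v² = μ(2/r − 1/a)): v_p = √[μ(2/r₁ − 1/a_t)] = 10.7649 km/s.
First burn Δv₁ = |v_p − v₁| = 2.0686 km/s.
Circular speed at r₂: v₂ = √(μ/r₂) = 4.8042 km/s.
Transfer-orbit speed at r₂: v_a = √[μ(2/r₂ − 1/a_t)] = 3.2854 km/s.
Second burn Δv₂ = |v₂ − v_a| = 1.5188 km/s.
Δv = Δv₁ + Δv₂ = 2.0686 + 1.5188 = 3.587 km/s.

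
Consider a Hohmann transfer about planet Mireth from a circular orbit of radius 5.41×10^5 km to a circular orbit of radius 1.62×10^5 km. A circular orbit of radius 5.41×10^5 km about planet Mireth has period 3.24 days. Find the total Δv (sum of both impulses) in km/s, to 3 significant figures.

Δv = 9.24 km/s

From Kepler's third law T² = 4π²r³/μ at r = 5.41×10^5 km, T = 3.24 days = 3.24 × 86400 s = 2.79936×10^5 s: μ = 4π²r³/T² = 7.97690×10^7 km³/s².
Semi-major axis of the transfer orbit: a_t = (5.410×10^5 + 1.620×10^5)/2 = 3.515×10^5 km.
Circular speed at r₁: v₁ = √(μ/r₁) = √(7.97690×10^7/5.410×10^5) = 12.1428 km/s.
Transfer-orbit speed at r₁ (vis-viva): v_a = √[μ(2/r₁ − 1/a_t)] = 8.24353 km/s.
First burn Δv₁ = |v_a − v₁| = 3.899 km/s.
Circular speed at r₂: v₂ = √(μ/r₂) = 22.190 km/s.
Transfer-orbit speed at r₂: v_p = √[μ(2/r₂ − 1/a_t)] = 27.529 km/s.
Second burn Δv₂ = |v₂ − v_p| = 5.339 km/s.
Total Δv = Δv₁ + Δv₂ = 9.238 km/s.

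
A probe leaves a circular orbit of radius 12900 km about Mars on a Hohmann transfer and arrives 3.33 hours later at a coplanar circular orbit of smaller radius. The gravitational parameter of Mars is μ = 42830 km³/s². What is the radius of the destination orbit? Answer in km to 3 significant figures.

Transfer time t = 3.33 hours = 11988 s, and t = π√(a_t³/μ).
So a_t = (μ t²/π²)^(1/3) = (42830 × (11988)² / π²)^(1/3) = 8543.7 km.
Since a_t = (r₁ + r₂)/2, r₂ = 2a_t − r₁ = 2×8543.7 − 12900 = 4187.4 km.

r₂ = 4190 km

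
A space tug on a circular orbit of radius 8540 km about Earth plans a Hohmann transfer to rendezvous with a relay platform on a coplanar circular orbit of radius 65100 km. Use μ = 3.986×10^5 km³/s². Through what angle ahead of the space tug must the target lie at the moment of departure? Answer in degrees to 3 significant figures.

Semi-major axis of the transfer orbit: a_t = (8540 + 65100)/2 = 36820 km.
The half-period of the transfer ellipse is t = π√(a_t³/μ) = 35157 s.
The target's mean motion on its circular orbit is ω₂ = √(μ/r₂³) = 3.8010×10^-5 rad/s.
Angle swept by the target during transfer: ω₂·t = 1.3363 rad = 76.56°.
The space tug traverses 180° on the transfer ellipse, so the target must lead by 180° − 76.56° = 103°.

φ = 103°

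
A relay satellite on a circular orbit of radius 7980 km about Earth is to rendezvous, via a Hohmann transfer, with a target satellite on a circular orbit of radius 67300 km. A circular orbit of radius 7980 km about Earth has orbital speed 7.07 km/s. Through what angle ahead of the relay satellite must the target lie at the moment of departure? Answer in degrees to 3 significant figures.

From the circular-orbit relation v² = μ/r at r = 7980 km: μ = v²r = (7.07)² × 7980 = 3.98880×10^5 km³/s².
The Hohmann ellipse has a_t = (r₁ + r₂)/2 = 37640 km.
The half-period of the transfer ellipse is t = π√(a_t³/μ) = 36320 s.
Target angular speed ω₂ = √(μ/r₂³) = 3.617×10^-5 rad/s.
Angle swept by the target during transfer: ω₂·t = 1.314 rad = 75.29°.
Arrival is 180° from departure on the ellipse, so φ = 180° − 75.29° = 105°.

φ = 105°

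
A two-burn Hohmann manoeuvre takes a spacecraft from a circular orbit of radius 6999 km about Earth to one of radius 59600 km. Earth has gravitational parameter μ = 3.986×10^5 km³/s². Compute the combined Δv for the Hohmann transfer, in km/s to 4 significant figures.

The Hohmann ellipse has a_t = (r₁ + r₂)/2 = 33299.5 km.
At r₁ the circular-orbit speed is v₁ = √(μ/r₁) = 7.54659 km/s.
Transfer-orbit speed at r₁ (vis-viva): v_p = √[μ(2/r₁ − 1/a_t)] = 10.0961 km/s.
First burn Δv₁ = |v_p − v₁| = 2.550 km/s.
At r₂, v₂ = √(μ/r₂) = 2.586 km/s.
Transfer-orbit speed at r₂: v_a = √[μ(2/r₂ − 1/a_t)] = 1.186 km/s.
Second burn Δv₂ = |v₂ − v_a| = 1.400 km/s.
Δv = Δv₁ + Δv₂ = 2.550 + 1.400 = 3.950 km/s.

Δv = 3.950 km/s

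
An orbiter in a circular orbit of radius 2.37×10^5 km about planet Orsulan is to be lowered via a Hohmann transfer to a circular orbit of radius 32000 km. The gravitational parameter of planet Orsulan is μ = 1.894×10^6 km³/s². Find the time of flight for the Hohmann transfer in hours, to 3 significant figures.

t = 31.3 hours

Semi-major axis of the transfer orbit: a_t = (2.370×10^5 + 32000)/2 = 1.345×10^5 km.
Half the transfer-orbit period gives t = π√(a_t³/μ) = 1.126×10^5 s.
Converting: 1.126×10^5 s ÷ 3600 s/hour = 31.3 hours.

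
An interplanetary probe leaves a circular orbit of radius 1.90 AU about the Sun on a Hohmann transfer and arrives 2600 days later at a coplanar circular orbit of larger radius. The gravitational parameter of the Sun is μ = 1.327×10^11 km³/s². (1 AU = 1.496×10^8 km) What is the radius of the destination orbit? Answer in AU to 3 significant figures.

In km: r₁ = 1.90 × 1.496×10^8 = 2.8424×10^8 km.
Transfer time t = 2600 days = 2.2464×10^8 s, and t = π√(a_t³/μ).
So a_t = (μ t²/π²)^(1/3) = (1.327×10^11 × (2.2464×10^8)² / π²)^(1/3) = 8.7872×10^8 km.
Since a_t = (r₁ + r₂)/2, r₂ = 2a_t − r₁ = 2×8.7872×10^8 − 2.8424×10^8 = 1.4732×10^9 km.
In AU: r₂ = 1.4732×10^9 / 1.496×10^8 = 9.85 AU.

r₂ = 9.85 AU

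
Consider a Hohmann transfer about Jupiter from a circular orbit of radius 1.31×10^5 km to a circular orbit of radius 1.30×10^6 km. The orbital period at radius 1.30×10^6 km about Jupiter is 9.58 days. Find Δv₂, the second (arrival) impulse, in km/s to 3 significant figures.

From Kepler's third law T² = 4π²r³/μ at r = 1.30×10^6 km, T = 9.58 days = 9.58 × 86400 s = 8.27712×10^5 s: μ = 4π²r³/T² = 1.26599×10^8 km³/s².
Transfer-ellipse semi-major axis a_t = (r₁ + r₂)/2 = (1.310×10^5 + 1.300×10^6)/2 = 7.155×10^5 km.
On the circular orbit at r = 1.300×10^6 km, v_c = √(μ/r) = 9.8683 km/s.
Vis-viva on the transfer ellipse at r = 1.300×10^6 km gives v_t = √[μ(2/r − 1/a_t)] = 4.2225 km/s.
Δv₂ = |v_t − v_c| = |4.2225 − 9.8683| = 5.646 km/s.

Δv₂ = 5.65 km/s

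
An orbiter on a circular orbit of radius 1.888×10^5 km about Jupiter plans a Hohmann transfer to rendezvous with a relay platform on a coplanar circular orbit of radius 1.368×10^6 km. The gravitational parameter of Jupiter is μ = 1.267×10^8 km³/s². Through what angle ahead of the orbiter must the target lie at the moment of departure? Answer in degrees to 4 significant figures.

The Hohmann ellipse has a_t = (r₁ + r₂)/2 = 7.784×10^5 km.
The half-period of the transfer ellipse is t = π√(a_t³/μ) = 1.9168×10^5 s.
Target angular speed ω₂ = √(μ/r₂³) = 7.0349×10^-6 rad/s.
Angle swept by the target during transfer: ω₂·t = 1.3484 rad = 77.26°.
The orbiter traverses 180° on the transfer ellipse, so the target must lead by 180° − 77.26° = 102.7°.

φ = 102.7°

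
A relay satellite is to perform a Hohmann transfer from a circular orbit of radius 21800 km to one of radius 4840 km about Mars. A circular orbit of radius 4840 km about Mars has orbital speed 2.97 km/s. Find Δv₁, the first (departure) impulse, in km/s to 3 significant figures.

Δv₁ = 0.556 km/s

From the circular-orbit relation v² = μ/r at r = 4840 km: μ = v²r = (2.97)² × 4840 = 42693.2 km³/s².
Semi-major axis of the transfer orbit: a_t = (21800 + 4840)/2 = 13320 km.
On the circular orbit at r = 21800 km, v_c = √(μ/r) = 1.39943 km/s.
Transfer-orbit speed at the same r (vis-viva, a = a_t): v_t = √[μ(2/r − 1/a_t)] = 0.843571 km/s.
Δv₁ = |v_t − v_c| = |0.843571 − 1.39943| = 0.5559 km/s.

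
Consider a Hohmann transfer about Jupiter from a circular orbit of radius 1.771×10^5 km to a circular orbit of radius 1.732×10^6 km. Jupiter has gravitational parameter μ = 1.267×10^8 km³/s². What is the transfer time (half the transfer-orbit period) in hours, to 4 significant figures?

Semi-major axis of the transfer orbit: a_t = (1.771×10^5 + 1.732×10^6)/2 = 9.5455×10^5 km.
Transfer time t = π√(a_t³/μ) = π√((9.5455×10^5)³ / 1.267×10^8) = 2.6029×10^5 s.
Converting: 2.6029×10^5 s ÷ 3600 s/hour = 72.30 hours.

t = 72.30 hours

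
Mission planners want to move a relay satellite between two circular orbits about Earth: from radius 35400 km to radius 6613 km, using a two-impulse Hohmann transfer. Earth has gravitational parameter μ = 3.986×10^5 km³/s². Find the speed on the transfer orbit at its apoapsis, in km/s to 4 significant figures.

Transfer-ellipse semi-major axis a_t = (r₁ + r₂)/2 = (35400 + 6613)/2 = 21006.5 km.
The apoapsis of the transfer ellipse is at r = 35400 km.
Applying v² = μ(2/r − 1/a_t): v = 1.883 km/s.

v = 1.883 km/s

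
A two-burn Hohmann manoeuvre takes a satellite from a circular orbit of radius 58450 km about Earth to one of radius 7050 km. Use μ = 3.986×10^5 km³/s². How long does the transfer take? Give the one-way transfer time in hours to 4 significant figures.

Semi-major axis of the transfer orbit: a_t = (58450 + 7050)/2 = 32750 km.
Transfer time t = π√(a_t³/μ) = π√((32750)³ / 3.986×10^5) = 29490 s.
Converting: 29490 s ÷ 3600 s/hour = 8.192 hours.

t = 8.192 hours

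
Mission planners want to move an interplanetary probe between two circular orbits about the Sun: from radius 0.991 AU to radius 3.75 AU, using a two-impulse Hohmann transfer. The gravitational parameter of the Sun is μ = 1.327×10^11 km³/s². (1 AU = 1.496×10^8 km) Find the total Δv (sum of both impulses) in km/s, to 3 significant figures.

Δv = 13.1 km/s

In km: r₁ = 0.991 × 1.496×10^8 = 1.482536×10^8 km; r₂ = 3.75 × 1.496×10^8 = 5.610×10^8 km.
Semi-major axis of the transfer orbit: a_t = (1.482536×10^8 + 5.610×10^8)/2 = 3.546268×10^8 km.
Circular speed at r₁: v₁ = √(μ/r₁) = √(1.327×10^11/1.482536×10^8) = 29.91802 km/s.
Transfer-orbit speed at r₁ (vis-viva): v_p = √[μ(2/r₁ − 1/a_t)] = 37.62950 km/s.
First burn Δv₁ = |v_p − v₁| = 7.711 km/s.
Circular speed at r₂: v₂ = √(μ/r₂) = 15.38 km/s.
Transfer-orbit speed at r₂: v_a = √[μ(2/r₂ − 1/a_t)] = 9.944 km/s.
Second burn Δv₂ = |v₂ − v_a| = 5.436 km/s.
Δv = Δv₁ + Δv₂ = 7.711 + 5.436 = 13.15 km/s.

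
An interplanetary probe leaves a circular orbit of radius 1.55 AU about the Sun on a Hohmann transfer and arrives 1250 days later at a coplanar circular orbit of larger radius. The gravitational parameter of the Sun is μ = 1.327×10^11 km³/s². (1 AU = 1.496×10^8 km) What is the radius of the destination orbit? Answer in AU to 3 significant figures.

In km: r₁ = 1.55 × 1.496×10^8 = 2.3188×10^8 km.
Transfer time t = 1250 days = 1.080×10^8 s, and t = π√(a_t³/μ).
So a_t = (μ t²/π²)^(1/3) = (1.327×10^11 × (1.080×10^8)² / π²)^(1/3) = 5.3927×10^8 km.
Since a_t = (r₁ + r₂)/2, r₂ = 2a_t − r₁ = 2×5.3927×10^8 − 2.3188×10^8 = 8.4666×10^8 km.
In AU: r₂ = 8.4666×10^8 / 1.496×10^8 = 5.66 AU.

r₂ = 5.66 AU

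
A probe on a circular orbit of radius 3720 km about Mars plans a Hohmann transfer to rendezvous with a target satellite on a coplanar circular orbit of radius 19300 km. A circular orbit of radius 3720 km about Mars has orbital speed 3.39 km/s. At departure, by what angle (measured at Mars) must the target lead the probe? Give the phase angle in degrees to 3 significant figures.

From the circular-orbit relation v² = μ/r at r = 3720 km: μ = v²r = (3.39)² × 3720 = 42750.6 km³/s².
The Hohmann ellipse has a_t = (r₁ + r₂)/2 = 11510 km.
Transfer time t = π√(a_t³/μ) = 18763 s.
Target angular speed ω₂ = √(μ/r₂³) = 7.7114×10^-5 rad/s.
Angle swept by the target during transfer: ω₂·t = 1.4469 rad = 82.90°.
Arrival is 180° from departure on the ellipse, so φ = 180° − 82.90° = 97.1°.

φ = 97.1°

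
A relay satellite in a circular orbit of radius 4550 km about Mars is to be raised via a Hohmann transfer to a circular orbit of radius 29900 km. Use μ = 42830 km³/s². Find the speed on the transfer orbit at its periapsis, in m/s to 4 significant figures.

The Hohmann ellipse has a_t = (r₁ + r₂)/2 = 17225 km.
The periapsis of the transfer ellipse is at r = 4550 km.
From the vis-viva equation, v = √[μ(2/r − 1/a_t)] = 4.042 km/s.

v = 4042 m/s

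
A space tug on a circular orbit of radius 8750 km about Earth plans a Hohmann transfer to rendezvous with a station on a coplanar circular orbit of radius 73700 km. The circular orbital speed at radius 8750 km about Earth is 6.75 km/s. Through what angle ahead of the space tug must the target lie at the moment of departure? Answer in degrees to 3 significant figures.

From the circular-orbit relation v² = μ/r at r = 8750 km: μ = v²r = (6.75)² × 8750 = 3.98672×10^5 km³/s².
Semi-major axis of the transfer orbit: a_t = (8750 + 73700)/2 = 41225 km.
The half-period of the transfer ellipse is t = π√(a_t³/μ) = 41647 s.
Target angular speed ω₂ = √(μ/r₂³) = 3.1558×10^-5 rad/s.
Angle swept by the target during transfer: ω₂·t = 1.3143 rad = 75.30°.
Arrival is 180° from departure on the ellipse, so φ = 180° − 75.30° = 105°.

φ = 105°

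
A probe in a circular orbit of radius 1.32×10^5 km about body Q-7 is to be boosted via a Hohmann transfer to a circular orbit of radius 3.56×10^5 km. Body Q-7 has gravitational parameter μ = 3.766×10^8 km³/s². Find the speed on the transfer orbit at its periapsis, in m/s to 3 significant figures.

Semi-major axis of the transfer orbit: a_t = (1.320×10^5 + 3.560×10^5)/2 = 2.440×10^5 km.
The periapsis of the transfer ellipse is at r = 1.320×10^5 km.
From the vis-viva equation, v = √[μ(2/r − 1/a_t)] = 64.52 km/s.

v = 64500 m/s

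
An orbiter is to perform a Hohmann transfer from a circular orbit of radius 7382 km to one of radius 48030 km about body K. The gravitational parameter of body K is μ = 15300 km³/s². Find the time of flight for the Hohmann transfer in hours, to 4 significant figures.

t = 32.54 hours

Transfer-ellipse semi-major axis a_t = (r₁ + r₂)/2 = (7382 + 48030)/2 = 27706 km.
Half the transfer-orbit period gives t = π√(a_t³/μ) = 1.1713×10^5 s.
Converting: 1.1713×10^5 s ÷ 3600 s/hour = 32.54 hours.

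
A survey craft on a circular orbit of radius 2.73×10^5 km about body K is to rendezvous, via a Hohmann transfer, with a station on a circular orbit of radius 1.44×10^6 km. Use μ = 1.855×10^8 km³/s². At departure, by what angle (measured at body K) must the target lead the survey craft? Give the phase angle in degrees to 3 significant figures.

Semi-major axis of the transfer orbit: a_t = (2.730×10^5 + 1.440×10^6)/2 = 8.565×10^5 km.
The half-period of the transfer ellipse is t = π√(a_t³/μ) = 1.8284×10^5 s.
The target's mean motion on its circular orbit is ω₂ = √(μ/r₂³) = 7.8819×10^-6 rad/s.
Angle swept by the target during transfer: ω₂·t = 1.4411 rad = 82.57°.
The survey craft traverses 180° on the transfer ellipse, so the target must lead by 180° − 82.57° = 97.4°.

φ = 97.4°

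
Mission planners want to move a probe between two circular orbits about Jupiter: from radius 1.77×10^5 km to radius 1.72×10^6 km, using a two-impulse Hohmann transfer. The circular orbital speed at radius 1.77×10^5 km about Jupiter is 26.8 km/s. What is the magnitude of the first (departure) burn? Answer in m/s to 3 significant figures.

Δv₁ = 9290 m/s

From the circular-orbit relation v² = μ/r at r = 1.77×10^5 km: μ = v²r = (26.8)² × 1.77×10^5 = 1.27128×10^8 km³/s².
Transfer-ellipse semi-major axis a_t = (r₁ + r₂)/2 = (1.770×10^5 + 1.720×10^6)/2 = 9.485×10^5 km.
Circular speed at r = 1.770×10^5 km: v_c = √(μ/r) = 26.800 km/s.
Vis-viva on the transfer ellipse at r = 1.770×10^5 km gives v_t = √[μ(2/r − 1/a_t)] = 36.089 km/s.
Δv₁ = |v_t − v_c| = |36.089 − 26.800| = 9.289 km/s.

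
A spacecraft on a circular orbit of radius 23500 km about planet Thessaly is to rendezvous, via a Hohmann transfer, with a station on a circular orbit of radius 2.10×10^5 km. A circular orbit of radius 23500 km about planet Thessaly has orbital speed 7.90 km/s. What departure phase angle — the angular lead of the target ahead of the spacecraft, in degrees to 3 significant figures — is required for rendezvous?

From the circular-orbit relation v² = μ/r at r = 23500 km: μ = v²r = (7.90)² × 23500 = 1.46664×10^6 km³/s².
Transfer-ellipse semi-major axis a_t = (r₁ + r₂)/2 = (23500 + 2.100×10^5)/2 = 1.1675×10^5 km.
Transfer time t = π√(a_t³/μ) = 1.03484×10^5 s.
Target angular speed ω₂ = √(μ/r₂³) = 1.25844×10^-5 rad/s.
Angle swept by the target during transfer: ω₂·t = 1.3023 rad = 74.62°.
Arrival is 180° from departure on the ellipse, so φ = 180° − 74.62° = 105°.

φ = 105°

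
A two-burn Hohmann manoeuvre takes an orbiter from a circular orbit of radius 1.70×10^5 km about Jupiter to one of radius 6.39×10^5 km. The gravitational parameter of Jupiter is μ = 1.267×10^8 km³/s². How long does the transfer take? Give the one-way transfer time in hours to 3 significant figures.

The Hohmann ellipse has a_t = (r₁ + r₂)/2 = 4.045×10^5 km.
By Kepler's third law the transfer-orbit period is T = 2π√(a_t³/μ), so t = T/2 = 71800 s.
Converting: 71800 s ÷ 3600 s/hour = 19.9 hours.

t = 19.9 hours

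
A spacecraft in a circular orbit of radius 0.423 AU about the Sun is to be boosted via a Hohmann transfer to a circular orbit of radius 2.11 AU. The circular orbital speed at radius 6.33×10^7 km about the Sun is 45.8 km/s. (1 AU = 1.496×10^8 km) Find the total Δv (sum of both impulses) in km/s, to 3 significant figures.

From the circular-orbit relation v² = μ/r at r = 6.33×10^7 km: μ = v²r = (45.8)² × 6.33×10^7 = 1.32781×10^11 km³/s².
In km: r₁ = 0.423 × 1.496×10^8 = 6.32808×10^7 km; r₂ = 2.11 × 1.496×10^8 = 3.15656×10^8 km.
Semi-major axis of the transfer orbit: a_t = (6.32808×10^7 + 3.15656×10^8)/2 = 1.894684×10^8 km.
At r₁ the circular-orbit speed is v₁ = √(μ/r₁) = 45.807 km/s.
On the transfer ellipse at r₁, vis-viva gives v_p = √[μ(2/r₁ − 1/a_t)] = 59.125 km/s.
First burn Δv₁ = |v_p − v₁| = 13.318 km/s.
At r₂, v₂ = √(μ/r₂) = 20.50975 km/s.
Transfer-orbit speed at r₂: v_a = √[μ(2/r₂ − 1/a_t)] = 11.85299 km/s.
Second burn Δv₂ = |v₂ − v_a| = 8.6568 km/s.
Δv = Δv₁ + Δv₂ = 13.318 + 8.6568 = 21.97 km/s.

Δv = 22.0 km/s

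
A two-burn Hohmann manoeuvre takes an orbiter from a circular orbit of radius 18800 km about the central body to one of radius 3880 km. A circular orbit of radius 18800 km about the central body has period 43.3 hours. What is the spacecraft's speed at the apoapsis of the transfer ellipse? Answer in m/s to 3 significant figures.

From Kepler's third law T² = 4π²r³/μ at r = 18800 km, T = 43.3 hours = 43.3 × 3600 s = 1.5588×10^5 s: μ = 4π²r³/T² = 10795.7 km³/s².
Transfer-ellipse semi-major axis a_t = (r₁ + r₂)/2 = (18800 + 3880)/2 = 11340 km.
The apoapsis of the transfer ellipse is at r = 18800 km.
Applying v² = μ(2/r − 1/a_t): v = 0.4433 km/s.

v = 443 m/s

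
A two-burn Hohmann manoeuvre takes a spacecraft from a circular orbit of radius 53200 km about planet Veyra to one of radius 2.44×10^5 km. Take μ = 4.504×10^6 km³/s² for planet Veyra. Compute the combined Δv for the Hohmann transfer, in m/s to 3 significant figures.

Semi-major axis of the transfer orbit: a_t = (53200 + 2.440×10^5)/2 = 1.486×10^5 km.
Circular speed at r₁: v₁ = √(μ/r₁) = √(4.504×10^6/53200) = 9.201 km/s.
On the transfer ellipse at r₁, vis-viva equation gives v_p = √[μ(2/r₁ − 1/a_t)] = 11.79 km/s.
First burn Δv₁ = |v_p − v₁| = 2.589 km/s.
Circular speed at r₂: v₂ = √(μ/r₂) = 4.2964 km/s.
Transfer-orbit speed at r₂: v_a = √[μ(2/r₂ − 1/a_t)] = 2.5707 km/s.
Second burn Δv₂ = |v₂ − v_a| = 1.726 km/s.
Total Δv = Δv₁ + Δv₂ = 4.315 km/s.

Δv = 4310 m/s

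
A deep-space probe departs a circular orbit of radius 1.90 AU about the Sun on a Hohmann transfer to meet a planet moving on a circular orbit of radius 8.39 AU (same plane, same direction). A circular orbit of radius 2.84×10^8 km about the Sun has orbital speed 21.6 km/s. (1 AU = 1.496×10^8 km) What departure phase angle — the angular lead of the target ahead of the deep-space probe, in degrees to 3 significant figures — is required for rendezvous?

From the circular-orbit relation v² = μ/r at r = 2.84×10^8 km: μ = v²r = (21.6)² × 2.84×10^8 = 1.32503×10^11 km³/s².
In km: r₁ = 1.90 × 1.496×10^8 = 2.8424×10^8 km; r₂ = 8.39 × 1.496×10^8 = 1.255144×10^9 km.
Semi-major axis of the transfer orbit: a_t = (2.8424×10^8 + 1.255144×10^9)/2 = 7.69692×10^8 km.
Transfer time t = π√(a_t³/μ) = 1.8429×10^8 s.
The target's mean motion on its circular orbit is ω₂ = √(μ/r₂³) = 8.1860×10^-9 rad/s.
Angle swept by the target during transfer: ω₂·t = 1.5086 rad = 86.44°.
The deep-space probe traverses 180° on the transfer ellipse, so the target must lead by 180° − 86.44° = 93.6°.

φ = 93.6°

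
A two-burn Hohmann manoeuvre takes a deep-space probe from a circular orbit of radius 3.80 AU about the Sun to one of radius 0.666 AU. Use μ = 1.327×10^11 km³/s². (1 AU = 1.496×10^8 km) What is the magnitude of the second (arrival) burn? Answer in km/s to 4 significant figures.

Δv₂ = 11.11 km/s

In km: r₁ = 3.80 × 1.496×10^8 = 5.6848×10^8 km; r₂ = 0.666 × 1.496×10^8 = 9.96336×10^7 km.
The Hohmann ellipse has a_t = (r₁ + r₂)/2 = 3.340568×10^8 km.
Circular speed at r = 9.96336×10^7 km: v_c = √(μ/r) = 36.495 km/s.
Vis-viva on the transfer ellipse at r = 9.96336×10^7 km gives v_t = √[μ(2/r − 1/a_t)] = 47.608 km/s.
Δv₂ = |v_t − v_c| = |47.608 − 36.495| = 11.11 km/s.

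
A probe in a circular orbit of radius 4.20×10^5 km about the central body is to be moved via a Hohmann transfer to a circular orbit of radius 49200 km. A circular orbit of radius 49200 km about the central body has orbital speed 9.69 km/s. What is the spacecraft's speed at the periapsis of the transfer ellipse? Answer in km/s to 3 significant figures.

From the circular-orbit relation v² = μ/r at r = 49200 km: μ = v²r = (9.69)² × 49200 = 4.61969×10^6 km³/s².
Transfer-ellipse semi-major axis a_t = (r₁ + r₂)/2 = (4.200×10^5 + 49200)/2 = 2.346×10^5 km.
At periapsis, r = 49200 km.
Vis-viva: v = √[μ(2/r − 1/a_t)] = √[4.61969×10^6 × (2/49200 − 1/2.346×10^5)] = 12.97 km/s.

v = 13.0 km/s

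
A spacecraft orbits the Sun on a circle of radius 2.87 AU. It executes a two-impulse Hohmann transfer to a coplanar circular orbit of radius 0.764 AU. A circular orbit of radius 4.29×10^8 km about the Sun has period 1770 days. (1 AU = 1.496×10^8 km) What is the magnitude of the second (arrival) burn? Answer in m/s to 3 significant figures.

Δv₂ = 8770 m/s

From Kepler's third law T² = 4π²r³/μ at r = 4.29×10^8 km, T = 1770 days = 1770 × 86400 s = 1.52928×10^8 s: μ = 4π²r³/T² = 1.33278×10^11 km³/s².
In km: r₁ = 2.87 × 1.496×10^8 = 4.29352×10^8 km; r₂ = 0.764 × 1.496×10^8 = 1.142944×10^8 km.
Transfer-ellipse semi-major axis a_t = (r₁ + r₂)/2 = (4.29352×10^8 + 1.142944×10^8)/2 = 2.718232×10^8 km.
On the circular orbit at r = 1.142944×10^8 km, v_c = √(μ/r) = 34.148 km/s.
Transfer-orbit speed at the same r (vis-viva, a = a_t): v_t = √[μ(2/r − 1/a_t)] = 42.917 km/s.
Δv₂ = |v_t − v_c| = |42.917 − 34.148| = 8.769 km/s.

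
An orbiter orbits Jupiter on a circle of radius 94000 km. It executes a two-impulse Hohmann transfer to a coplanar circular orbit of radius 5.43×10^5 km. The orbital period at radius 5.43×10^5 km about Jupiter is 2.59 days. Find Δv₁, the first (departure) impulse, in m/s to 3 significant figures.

Δv₁ = 11200 m/s

From Kepler's third law T² = 4π²r³/μ at r = 5.43×10^5 km, T = 2.59 days = 2.59 × 86400 s = 2.23776×10^5 s: μ = 4π²r³/T² = 1.26221×10^8 km³/s².
Transfer-ellipse semi-major axis a_t = (r₁ + r₂)/2 = (94000 + 5.430×10^5)/2 = 3.185×10^5 km.
Circular speed at r = 94000 km: v_c = √(μ/r) = 36.644 km/s.
Vis-viva on the transfer ellipse at r = 94000 km gives v_t = √[μ(2/r − 1/a_t)] = 47.846 km/s.
Δv₁ = |v_t − v_c| = |47.846 − 36.644| = 11.20 km/s.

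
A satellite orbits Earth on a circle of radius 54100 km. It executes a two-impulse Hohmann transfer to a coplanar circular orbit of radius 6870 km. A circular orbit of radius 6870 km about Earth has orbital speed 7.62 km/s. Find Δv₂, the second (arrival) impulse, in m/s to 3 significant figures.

Δv₂ = 2530 m/s

From the circular-orbit relation v² = μ/r at r = 6870 km: μ = v²r = (7.62)² × 6870 = 3.98902×10^5 km³/s².
Semi-major axis of the transfer orbit: a_t = (54100 + 6870)/2 = 30485 km.
On the circular orbit at r = 6870 km, v_c = √(μ/r) = 7.6200 km/s.
Transfer-orbit speed at the same r (vis-viva, a = a_t): v_t = √[μ(2/r − 1/a_t)] = 10.151 km/s.
Δv₂ = |v_t − v_c| = |10.151 − 7.6200| = 2.531 km/s.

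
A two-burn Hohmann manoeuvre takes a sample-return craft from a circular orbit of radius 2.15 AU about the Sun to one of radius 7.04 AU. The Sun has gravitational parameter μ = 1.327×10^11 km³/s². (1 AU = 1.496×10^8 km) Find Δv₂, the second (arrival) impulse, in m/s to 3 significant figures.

In km: r₁ = 2.15 × 1.496×10^8 = 3.2164×10^8 km; r₂ = 7.04 × 1.496×10^8 = 1.053184×10^9 km.
Transfer-ellipse semi-major axis a_t = (r₁ + r₂)/2 = (3.2164×10^8 + 1.053184×10^9)/2 = 6.87412×10^8 km.
Circular speed at r = 1.053184×10^9 km: v_c = √(μ/r) = 11.225 km/s.
Vis-viva on the transfer ellipse at r = 1.053184×10^9 km gives v_t = √[μ(2/r − 1/a_t)] = 7.6782 km/s.
Δv₂ = |v_t − v_c| = |7.6782 − 11.225| = 3.547 km/s.

Δv₂ = 3550 m/s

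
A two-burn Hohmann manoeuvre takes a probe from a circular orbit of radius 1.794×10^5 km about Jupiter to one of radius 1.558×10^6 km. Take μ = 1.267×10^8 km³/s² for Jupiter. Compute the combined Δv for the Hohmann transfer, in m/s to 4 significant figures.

Transfer-ellipse semi-major axis a_t = (r₁ + r₂)/2 = (1.794×10^5 + 1.558×10^6)/2 = 8.687×10^5 km.
Circular speed at r₁: v₁ = √(μ/r₁) = √(1.267×10^8/1.794×10^5) = 26.5752 km/s.
Transfer-orbit speed at r₁ (vis-viva equation): v_p = √[μ(2/r₁ − 1/a_t)] = 35.5898 km/s.
First burn Δv₁ = |v_p − v₁| = 9.0146 km/s.
At r₂, v₂ = √(μ/r₂) = 9.0179 km/s.
Transfer-orbit speed at r₂: v_a = √[μ(2/r₂ − 1/a_t)] = 4.0981 km/s.
Second burn Δv₂ = |v₂ − v_a| = 4.9198 km/s.
Δv = Δv₁ + Δv₂ = 9.0146 + 4.9198 = 13.93 km/s.

Δv = 13930 m/s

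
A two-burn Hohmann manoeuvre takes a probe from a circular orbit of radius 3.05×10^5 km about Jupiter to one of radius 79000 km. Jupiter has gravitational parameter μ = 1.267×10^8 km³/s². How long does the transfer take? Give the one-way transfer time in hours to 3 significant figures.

t = 6.52 hours

Transfer-ellipse semi-major axis a_t = (r₁ + r₂)/2 = (3.050×10^5 + 79000)/2 = 1.920×10^5 km.
By Kepler's third law the transfer-orbit period is T = 2π√(a_t³/μ), so t = T/2 = 23480 s.
Converting: 23480 s ÷ 3600 s/hour = 6.52 hours.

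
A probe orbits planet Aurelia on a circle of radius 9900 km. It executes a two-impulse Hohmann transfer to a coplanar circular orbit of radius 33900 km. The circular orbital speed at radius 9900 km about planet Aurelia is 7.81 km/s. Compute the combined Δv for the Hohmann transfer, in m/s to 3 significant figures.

From the circular-orbit relation v² = μ/r at r = 9900 km: μ = v²r = (7.81)² × 9900 = 6.03861×10^5 km³/s².
Semi-major axis of the transfer orbit: a_t = (9900 + 33900)/2 = 21900 km.
Circular speed at r₁: v₁ = √(μ/r₁) = √(6.03861×10^5/9900) = 7.810 km/s.
On the transfer ellipse at r₁, vis-viva gives v_p = √[μ(2/r₁ − 1/a_t)] = 9.717 km/s.
First burn Δv₁ = |v_p − v₁| = 1.907 km/s.
At r₂, v₂ = √(μ/r₂) = 4.221 km/s.
Transfer-orbit speed at r₂: v_a = √[μ(2/r₂ − 1/a_t)] = 2.838 km/s.
Second burn Δv₂ = |v₂ − v_a| = 1.383 km/s.
Δv = Δv₁ + Δv₂ = 1.907 + 1.383 = 3.290 km/s.

Δv = 3290 m/s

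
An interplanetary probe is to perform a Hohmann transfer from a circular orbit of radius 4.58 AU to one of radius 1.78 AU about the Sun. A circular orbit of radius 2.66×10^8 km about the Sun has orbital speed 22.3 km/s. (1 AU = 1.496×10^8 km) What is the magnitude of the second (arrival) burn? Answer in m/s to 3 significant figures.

From the circular-orbit relation v² = μ/r at r = 2.66×10^8 km: μ = v²r = (22.3)² × 2.66×10^8 = 1.32279×10^11 km³/s².
In km: r₁ = 4.58 × 1.496×10^8 = 6.85168×10^8 km; r₂ = 1.78 × 1.496×10^8 = 2.66288×10^8 km.
Transfer-ellipse semi-major axis a_t = (r₁ + r₂)/2 = (6.85168×10^8 + 2.66288×10^8)/2 = 4.75728×10^8 km.
Circular speed at r = 2.66288×10^8 km: v_c = √(μ/r) = 22.29 km/s.
Transfer-orbit speed at the same r (vis-viva, a = a_t): v_t = √[μ(2/r − 1/a_t)] = 26.75 km/s.
Δv₂ = |v_t − v_c| = |26.75 − 22.29| = 4.460 km/s.

Δv₂ = 4460 m/s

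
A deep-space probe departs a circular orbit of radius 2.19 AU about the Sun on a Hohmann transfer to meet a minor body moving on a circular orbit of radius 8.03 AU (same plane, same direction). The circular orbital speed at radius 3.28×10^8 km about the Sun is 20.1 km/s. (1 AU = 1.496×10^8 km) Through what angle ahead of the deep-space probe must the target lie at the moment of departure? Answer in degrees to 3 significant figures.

From the circular-orbit relation v² = μ/r at r = 3.28×10^8 km: μ = v²r = (20.1)² × 3.28×10^8 = 1.32515×10^11 km³/s².
In km: r₁ = 2.19 × 1.496×10^8 = 3.27624×10^8 km; r₂ = 8.03 × 1.496×10^8 = 1.201288×10^9 km.
Transfer-ellipse semi-major axis a_t = (r₁ + r₂)/2 = (3.27624×10^8 + 1.201288×10^9)/2 = 7.64456×10^8 km.
Transfer time t = π√(a_t³/μ) = 1.8241×10^8 s.
The target's mean motion on its circular orbit is ω₂ = √(μ/r₂³) = 8.7430×10^-9 rad/s.
Angle swept by the target during transfer: ω₂·t = 1.5948 rad = 91.38°.
Arrival is 180° from departure on the ellipse, so φ = 180° − 91.38° = 88.6°.

φ = 88.6°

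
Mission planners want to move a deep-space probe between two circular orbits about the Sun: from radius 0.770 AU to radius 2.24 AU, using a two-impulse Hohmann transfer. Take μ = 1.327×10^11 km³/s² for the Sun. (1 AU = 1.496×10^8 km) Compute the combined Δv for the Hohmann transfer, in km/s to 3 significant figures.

Δv = 13.1 km/s

In km: r₁ = 0.770 × 1.496×10^8 = 1.15192×10^8 km; r₂ = 2.24 × 1.496×10^8 = 3.35104×10^8 km.
The Hohmann ellipse has a_t = (r₁ + r₂)/2 = 2.25148×10^8 km.
Circular speed at r₁: v₁ = √(μ/r₁) = √(1.327×10^11/1.15192×10^8) = 33.941 km/s.
On the transfer ellipse at r₁, vis-viva equation gives v_p = √[μ(2/r₁ − 1/a_t)] = 41.408 km/s.
First burn Δv₁ = |v_p − v₁| = 7.467 km/s.
Circular speed at r₂: v₂ = √(μ/r₂) = 19.900 km/s.
Transfer-orbit speed at r₂: v_a = √[μ(2/r₂ − 1/a_t)] = 14.234 km/s.
Second burn Δv₂ = |v₂ − v_a| = 5.666 km/s.
Δv = Δv₁ + Δv₂ = 7.467 + 5.666 = 13.13 km/s.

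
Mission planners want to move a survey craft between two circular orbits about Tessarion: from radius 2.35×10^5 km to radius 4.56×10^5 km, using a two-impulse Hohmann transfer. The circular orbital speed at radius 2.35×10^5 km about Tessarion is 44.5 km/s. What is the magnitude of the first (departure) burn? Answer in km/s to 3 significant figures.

From the circular-orbit relation v² = μ/r at r = 2.35×10^5 km: μ = v²r = (44.5)² × 2.35×10^5 = 4.65359×10^8 km³/s².
Transfer-ellipse semi-major axis a_t = (r₁ + r₂)/2 = (2.350×10^5 + 4.560×10^5)/2 = 3.455×10^5 km.
On the circular orbit at r = 2.350×10^5 km, v_c = √(μ/r) = 44.500 km/s.
Transfer-orbit speed at the same r (vis-viva, a = a_t): v_t = √[μ(2/r − 1/a_t)] = 51.123 km/s.
Δv₁ = |v_t − v_c| = |51.123 − 44.500| = 6.623 km/s.

Δv₁ = 6.62 km/s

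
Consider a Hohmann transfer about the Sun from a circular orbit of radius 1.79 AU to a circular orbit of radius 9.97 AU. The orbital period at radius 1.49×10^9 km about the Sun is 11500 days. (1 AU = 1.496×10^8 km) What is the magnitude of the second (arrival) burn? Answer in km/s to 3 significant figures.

Δv₂ = 4.22 km/s

From Kepler's third law T² = 4π²r³/μ at r = 1.49×10^9 km, T = 11500 days = 11500 × 86400 s = 9.936×10^8 s: μ = 4π²r³/T² = 1.32280×10^11 km³/s².
In km: r₁ = 1.79 × 1.496×10^8 = 2.67784×10^8 km; r₂ = 9.97 × 1.496×10^8 = 1.491512×10^9 km.
The Hohmann ellipse has a_t = (r₁ + r₂)/2 = 8.79648×10^8 km.
On the circular orbit at r = 1.491512×10^9 km, v_c = √(μ/r) = 9.417 km/s.
Vis-viva on the transfer ellipse at r = 1.491512×10^9 km gives v_t = √[μ(2/r − 1/a_t)] = 5.196 km/s.
Δv₂ = |v_t − v_c| = |5.196 − 9.417| = 4.221 km/s.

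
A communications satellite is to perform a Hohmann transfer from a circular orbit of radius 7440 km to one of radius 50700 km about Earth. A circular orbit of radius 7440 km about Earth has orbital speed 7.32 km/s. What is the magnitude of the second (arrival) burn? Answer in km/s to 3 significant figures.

Δv₂ = 1.39 km/s

From the circular-orbit relation v² = μ/r at r = 7440 km: μ = v²r = (7.32)² × 7440 = 3.98653×10^5 km³/s².
Semi-major axis of the transfer orbit: a_t = (7440 + 50700)/2 = 29070 km.
On the circular orbit at r = 50700 km, v_c = √(μ/r) = 2.80410 km/s.
Transfer-orbit speed at the same r (vis-viva, a = a_t): v_t = √[μ(2/r − 1/a_t)] = 1.41859 km/s.
Δv₂ = |v_t − v_c| = |1.41859 − 2.80410| = 1.386 km/s.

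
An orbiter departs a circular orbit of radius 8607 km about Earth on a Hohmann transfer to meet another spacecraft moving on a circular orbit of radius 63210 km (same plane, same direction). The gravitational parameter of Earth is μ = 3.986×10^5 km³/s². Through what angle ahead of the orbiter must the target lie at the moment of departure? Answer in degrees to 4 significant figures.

φ = 102.9°

The Hohmann ellipse has a_t = (r₁ + r₂)/2 = 35908.5 km.
The half-period of the transfer ellipse is t = π√(a_t³/μ) = 33859 s.
The target's mean motion on its circular orbit is ω₂ = √(μ/r₂³) = 3.9727×10^-5 rad/s.
Angle swept by the target during transfer: ω₂·t = 1.3451 rad = 77.07°.
Arrival is 180° from departure on the ellipse, so φ = 180° − 77.07° = 102.9°.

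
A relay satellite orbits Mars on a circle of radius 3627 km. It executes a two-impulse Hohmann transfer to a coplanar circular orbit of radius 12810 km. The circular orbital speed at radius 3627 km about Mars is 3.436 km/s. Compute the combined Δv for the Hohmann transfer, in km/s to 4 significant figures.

Δv = 1.467 km/s

From the circular-orbit relation v² = μ/r at r = 3627 km: μ = v²r = (3.436)² × 3627 = 42820.7 km³/s².
Semi-major axis of the transfer orbit: a_t = (3627 + 12810)/2 = 8218.5 km.
Circular speed at r₁: v₁ = √(μ/r₁) = √(42820.7/3627) = 3.4360 km/s.
Transfer-orbit speed at r₁ (vis-viva equation): v_p = √[μ(2/r₁ − 1/a_t)] = 4.2897 km/s.
First burn Δv₁ = |v_p − v₁| = 0.8537 km/s.
At r₂, v₂ = √(μ/r₂) = 1.8283 km/s.
Transfer-orbit speed at r₂: v_a = √[μ(2/r₂ − 1/a_t)] = 1.2146 km/s.
Second burn Δv₂ = |v₂ − v_a| = 0.6137 km/s.
Total Δv = Δv₁ + Δv₂ = 1.467 km/s.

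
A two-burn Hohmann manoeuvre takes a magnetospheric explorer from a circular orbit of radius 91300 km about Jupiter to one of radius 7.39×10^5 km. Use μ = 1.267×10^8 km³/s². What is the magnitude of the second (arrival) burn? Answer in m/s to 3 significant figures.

Δv₂ = 6950 m/s

The Hohmann ellipse has a_t = (r₁ + r₂)/2 = 4.1515×10^5 km.
Circular speed at r = 7.390×10^5 km: v_c = √(μ/r) = 13.0938 km/s.
Transfer-orbit speed at the same r (vis-viva, a = a_t): v_t = √[μ(2/r − 1/a_t)] = 6.14043 km/s.
Δv₂ = |v_t − v_c| = |6.14043 − 13.0938| = 6.953 km/s.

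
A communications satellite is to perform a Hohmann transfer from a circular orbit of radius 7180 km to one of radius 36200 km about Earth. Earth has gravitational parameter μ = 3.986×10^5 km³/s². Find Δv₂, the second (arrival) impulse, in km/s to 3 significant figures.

Semi-major axis of the transfer orbit: a_t = (7180 + 36200)/2 = 21690 km.
Circular speed at r = 36200 km: v_c = √(μ/r) = 3.318 km/s.
Transfer-orbit speed at the same r (vis-viva, a = a_t): v_t = √[μ(2/r − 1/a_t)] = 1.909 km/s.
Δv₂ = |v_t − v_c| = |1.909 − 3.318| = 1.409 km/s.

Δv₂ = 1.41 km/s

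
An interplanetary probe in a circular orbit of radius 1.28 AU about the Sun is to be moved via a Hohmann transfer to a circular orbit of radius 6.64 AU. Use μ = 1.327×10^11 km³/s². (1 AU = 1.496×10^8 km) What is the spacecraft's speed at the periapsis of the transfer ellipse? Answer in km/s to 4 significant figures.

In km: r₁ = 1.28 × 1.496×10^8 = 1.91488×10^8 km; r₂ = 6.64 × 1.496×10^8 = 9.93344×10^8 km.
Semi-major axis of the transfer orbit: a_t = (1.91488×10^8 + 9.93344×10^8)/2 = 5.92416×10^8 km.
The periapsis of the transfer ellipse is at r = 1.91488×10^8 km.
From the vis-viva equation, v = √[μ(2/r − 1/a_t)] = 34.09 km/s.

v = 34.09 km/s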